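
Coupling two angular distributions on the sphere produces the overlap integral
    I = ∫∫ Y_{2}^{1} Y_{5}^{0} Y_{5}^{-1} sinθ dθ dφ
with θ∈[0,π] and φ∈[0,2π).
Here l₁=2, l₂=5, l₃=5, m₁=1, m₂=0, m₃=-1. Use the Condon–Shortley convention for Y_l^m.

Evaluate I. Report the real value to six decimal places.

m-sum 0 ✓  L=12 even ✓  3≤5≤7 ✓
Π(2lᵢ+1) = 5×11×11 = 605
triangle coeff Δ(2,5,5) = 1/38610
Σ_t [0,2]: t=0:+1/2880 t=1:−1/576 t=2:+1/2880 = -1/960
(3j)²=10/429 [(2 5 5; 0 0 0)], sign=+1
Σ_t [0,1]: t=0:+1/1440 t=1:−1/1152 = -1/5760
(3j)²=1/858 [(2 5 5; 1 0 -1)], sign=-1
⇒ 4πI² = 25/1521
I = (-1)√(25/1521/(4π)) = -0.03616600

-0.036166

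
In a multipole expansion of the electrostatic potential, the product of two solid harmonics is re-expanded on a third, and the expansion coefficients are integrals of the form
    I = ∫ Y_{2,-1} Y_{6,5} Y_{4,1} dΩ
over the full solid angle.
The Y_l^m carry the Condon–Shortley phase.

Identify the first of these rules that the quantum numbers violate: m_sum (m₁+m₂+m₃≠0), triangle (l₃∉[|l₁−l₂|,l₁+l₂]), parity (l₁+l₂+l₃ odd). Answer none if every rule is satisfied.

azimuthal sum: -1 + 5 + 1 = 5  ✗
4 ≤ 4 ≤ 8 (triangle on l)
L = 2 + 6 + 4 = 12 (even)

m_sum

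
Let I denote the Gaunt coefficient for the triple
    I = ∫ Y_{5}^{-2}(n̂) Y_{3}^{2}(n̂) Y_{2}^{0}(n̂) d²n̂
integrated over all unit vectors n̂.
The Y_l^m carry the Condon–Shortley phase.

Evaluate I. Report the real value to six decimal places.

0.190188

Checks pass: Σm=0; 10 even; l₃=2∈[2,8].
(2·5+1)(2·3+1)(2·2+1) = 385
Δ: 6! 4! 0! / 11! → 1/2310
sum: t=3:−1/144 = -1/144
3j²(5 3 2; 0 0 0) = Δ·Π!·Σ² = 10/231  (sign -1)
sum: t=5:−1/480 = -1/480
3j²(5 3 2; -2 2 0) = Δ·Π!·Σ² = 3/110  (sign -1)
combine: 4πI² = 385·10/231·3/110 = 5/11
take √, sign +1: I = 0.19018827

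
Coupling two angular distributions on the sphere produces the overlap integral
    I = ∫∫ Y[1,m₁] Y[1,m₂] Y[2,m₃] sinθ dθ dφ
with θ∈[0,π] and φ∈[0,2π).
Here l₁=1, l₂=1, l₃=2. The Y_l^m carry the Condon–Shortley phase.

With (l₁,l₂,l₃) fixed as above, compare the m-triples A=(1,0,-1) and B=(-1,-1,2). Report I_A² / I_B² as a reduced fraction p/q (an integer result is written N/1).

1/2

l's match ⇒ only the (l;m) 3-j factors differ between A and B.
A: triangle coeff Δ(1,1,2) = 1/30; Σ_t [0,0]: t=0:+1/2 = 1/2; (3j)²=1/10 [(1 1 2; 1 0 -1)], sign=-1
B: triangle coeff Δ(1,1,2) = 1/30; Σ_t [0,0]: t=0:+1/4 = 1/4; (3j)²=1/5 [(1 1 2; -1 -1 2)], sign=+1
I_A²/I_B² = (1/10)/(1/5) = 1/2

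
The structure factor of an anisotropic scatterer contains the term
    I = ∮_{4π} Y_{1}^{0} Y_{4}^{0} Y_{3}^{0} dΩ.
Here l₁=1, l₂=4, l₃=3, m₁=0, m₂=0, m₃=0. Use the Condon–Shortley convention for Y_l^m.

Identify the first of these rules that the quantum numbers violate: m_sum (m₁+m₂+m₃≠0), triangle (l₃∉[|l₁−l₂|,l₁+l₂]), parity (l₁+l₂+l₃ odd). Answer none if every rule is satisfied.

Σmᵢ = 0  ✓
l₃∈[|l₁−l₂|,l₁+l₂]=[3,5], have l₃=3  ✓
Σlᵢ = 8 ⇒ even  ✓

none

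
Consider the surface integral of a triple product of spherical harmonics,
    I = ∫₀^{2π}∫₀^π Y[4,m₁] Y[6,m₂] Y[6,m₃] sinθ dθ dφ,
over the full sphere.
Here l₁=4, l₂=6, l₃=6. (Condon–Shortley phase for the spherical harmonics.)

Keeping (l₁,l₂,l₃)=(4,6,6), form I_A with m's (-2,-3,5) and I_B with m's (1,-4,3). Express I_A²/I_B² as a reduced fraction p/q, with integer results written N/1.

176/49

Same 4,6,6: normalisation and zero-m 3j drop out of the ratio.
A: Δ: 4! 4! 8! / 17! → 1/15315300; sum: t=2:+1/483840 t=3:−1/1451520 = 1/725760; 3j²(4 6 6; -2 -3 5) = Δ·Π!·Σ² = 24/1547  (sign -1)
B: Δ: 4! 4! 8! / 17! → 1/15315300; sum: t=0:+1/207360 t=1:−1/120960 t=2:+1/967680 = -1/414720; 3j²(4 6 6; 1 -4 3) = Δ·Π!·Σ² = 21/4862  (sign +1)
I_A²/I_B² = (24/1547)/(21/4862) = 176/49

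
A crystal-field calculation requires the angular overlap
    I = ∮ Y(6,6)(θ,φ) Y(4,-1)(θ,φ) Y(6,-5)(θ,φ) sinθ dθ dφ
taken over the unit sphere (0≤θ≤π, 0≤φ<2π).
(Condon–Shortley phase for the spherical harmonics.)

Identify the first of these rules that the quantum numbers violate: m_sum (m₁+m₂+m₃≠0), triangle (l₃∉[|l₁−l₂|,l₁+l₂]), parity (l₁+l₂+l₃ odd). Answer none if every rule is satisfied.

none

m₁+m₂+m₃ = 6 − 1 − 5 = 0  ✓
triangle: |6−4|=2 ≤ l₃=6 ≤ 6+4=10  ✓
parity: l₁+l₂+l₃ = 16 is even  ✓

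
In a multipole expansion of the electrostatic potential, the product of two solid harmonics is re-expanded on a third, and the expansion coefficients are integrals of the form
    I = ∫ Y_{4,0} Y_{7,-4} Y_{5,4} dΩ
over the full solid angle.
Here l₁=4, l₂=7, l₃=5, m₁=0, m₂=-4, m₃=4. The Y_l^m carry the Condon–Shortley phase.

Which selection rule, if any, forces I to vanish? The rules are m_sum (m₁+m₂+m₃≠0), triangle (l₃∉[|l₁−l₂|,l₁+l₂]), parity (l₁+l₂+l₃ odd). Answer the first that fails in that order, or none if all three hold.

m₁+m₂+m₃ = 0 − 4 + 4 = 0  ✓
triangle: |4−7|=3 ≤ l₃=5 ≤ 4+7=11  ✓
parity: l₁+l₂+l₃ = 16 is even  ✓

none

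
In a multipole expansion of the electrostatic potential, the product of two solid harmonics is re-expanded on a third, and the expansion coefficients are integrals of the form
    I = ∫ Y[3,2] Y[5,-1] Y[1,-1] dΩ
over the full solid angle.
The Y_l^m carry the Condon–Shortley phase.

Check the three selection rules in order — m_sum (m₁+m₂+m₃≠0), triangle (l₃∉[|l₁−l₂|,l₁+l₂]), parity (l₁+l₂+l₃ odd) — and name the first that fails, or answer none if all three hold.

triangle

m₁+m₂+m₃ = 2 − 1 − 1 = 0  ✓
triangle: |3−5|=2 ≤ l₃=1 ≤ 3+5=8  ✗
parity: l₁+l₂+l₃ = 9 is odd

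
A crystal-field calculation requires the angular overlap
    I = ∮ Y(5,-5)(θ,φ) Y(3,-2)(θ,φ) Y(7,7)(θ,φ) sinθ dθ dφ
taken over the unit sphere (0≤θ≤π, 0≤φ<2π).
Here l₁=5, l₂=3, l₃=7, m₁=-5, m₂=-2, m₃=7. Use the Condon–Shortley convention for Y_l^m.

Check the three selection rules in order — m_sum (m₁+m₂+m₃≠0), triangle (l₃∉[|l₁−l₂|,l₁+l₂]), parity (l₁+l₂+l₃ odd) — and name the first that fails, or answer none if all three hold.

azimuthal sum: -5 − 2 + 7 = 0  ✓
2 ≤ 7 ≤ 8 (triangle on l)  ✓
L = 5 + 3 + 7 = 15 (odd)  ✗

parity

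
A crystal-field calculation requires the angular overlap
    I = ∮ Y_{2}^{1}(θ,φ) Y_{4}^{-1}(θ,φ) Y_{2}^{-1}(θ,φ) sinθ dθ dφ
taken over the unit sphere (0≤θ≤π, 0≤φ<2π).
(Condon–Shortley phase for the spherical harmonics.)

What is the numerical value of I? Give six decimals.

0.000000

1 − 1 − 1 = -1 ≠ 0: azimuthal integral kills it; I = 0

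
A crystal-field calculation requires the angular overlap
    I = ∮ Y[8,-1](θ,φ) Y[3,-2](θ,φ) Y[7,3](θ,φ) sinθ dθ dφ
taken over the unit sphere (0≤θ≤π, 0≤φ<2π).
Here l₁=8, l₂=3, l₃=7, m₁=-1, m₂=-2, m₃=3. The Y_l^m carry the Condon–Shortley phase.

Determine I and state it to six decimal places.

Checks pass: Σm=0; 18 even; l₃=7∈[5,11].
(2·8+1)(2·3+1)(2·7+1) = 1785
Δ: 4! 12! 2! / 19! → 1/5290740
sum: t=1:−1/7257600 t=2:+1/2073600 t=3:−1/7257600 = 1/4838400
3j²(8 3 7; 0 0 0) = Δ·Π!·Σ² = 252/20995  (sign -1)
sum: t=0:+1/52254720 t=1:−1/11612160 = -1/14929920
3j²(8 3 7; -1 -2 3) = Δ·Π!·Σ² = 1225/75582  (sign -1)
combine: 4πI² = 1785·252/20995·1225/75582 = 360150/1037153
take √, sign +1: I = 0.16623228

0.166232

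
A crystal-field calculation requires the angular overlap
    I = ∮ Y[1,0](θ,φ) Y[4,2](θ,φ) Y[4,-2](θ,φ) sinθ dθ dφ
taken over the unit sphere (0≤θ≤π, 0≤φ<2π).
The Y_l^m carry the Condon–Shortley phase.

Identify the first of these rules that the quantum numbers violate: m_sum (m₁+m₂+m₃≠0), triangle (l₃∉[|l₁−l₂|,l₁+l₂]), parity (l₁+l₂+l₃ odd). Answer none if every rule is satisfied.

parity

m₁+m₂+m₃ = 0 + 2 − 2 = 0  ✓
triangle: |1−4|=3 ≤ l₃=4 ≤ 1+4=5  ✓
parity: l₁+l₂+l₃ = 9 is odd  ✗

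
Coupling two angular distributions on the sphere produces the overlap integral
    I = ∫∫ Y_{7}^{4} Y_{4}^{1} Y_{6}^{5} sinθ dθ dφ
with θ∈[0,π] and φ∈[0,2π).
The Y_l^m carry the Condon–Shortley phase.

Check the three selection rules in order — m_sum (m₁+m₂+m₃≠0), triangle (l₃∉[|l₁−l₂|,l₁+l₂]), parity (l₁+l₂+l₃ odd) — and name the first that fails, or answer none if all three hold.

m_sum

m₁+m₂+m₃ = 4 + 1 + 5 = 10  ✗
triangle: |7−4|=3 ≤ l₃=6 ≤ 7+4=11
parity: l₁+l₂+l₃ = 17 is odd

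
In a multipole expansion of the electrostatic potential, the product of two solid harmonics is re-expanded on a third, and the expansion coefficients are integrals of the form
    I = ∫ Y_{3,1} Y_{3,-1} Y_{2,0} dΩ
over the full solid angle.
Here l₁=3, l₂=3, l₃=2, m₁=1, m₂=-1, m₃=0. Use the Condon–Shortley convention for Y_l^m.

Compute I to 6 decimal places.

-0.126157

Rules hold: Σm=0, L=8 even, 0≤2≤6.
N = 7·7·5 = 245
Δ = 4!·2!·2!/9! = 1/3780
Racah Σ t=1..3: t=1:−1/24 t=2:+1/4 t=3:−1/24 = 1/6
⇒ 3j(3 3 2; 0 0 0)² = 4/105, sgn +1
Racah Σ t=0..2: t=0:+1/96 t=1:−1/6 t=2:+1/16 = -3/32
⇒ 3j(3 3 2; 1 -1 0)² = 3/140, sgn -1
4πI² = N·(3j₀)²·(3jₘ)² = 1/5
I = -1·√(0.2/4π) = -0.12615663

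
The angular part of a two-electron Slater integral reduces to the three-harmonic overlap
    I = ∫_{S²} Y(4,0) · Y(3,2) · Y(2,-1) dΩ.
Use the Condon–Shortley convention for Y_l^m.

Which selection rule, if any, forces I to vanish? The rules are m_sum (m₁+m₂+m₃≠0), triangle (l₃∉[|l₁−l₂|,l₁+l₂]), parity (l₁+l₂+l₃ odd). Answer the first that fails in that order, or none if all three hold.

m_sum

m₁+m₂+m₃ = 0 + 2 − 1 = 1  ✗
triangle: |4−3|=1 ≤ l₃=2 ≤ 4+3=7
parity: l₁+l₂+l₃ = 9 is odd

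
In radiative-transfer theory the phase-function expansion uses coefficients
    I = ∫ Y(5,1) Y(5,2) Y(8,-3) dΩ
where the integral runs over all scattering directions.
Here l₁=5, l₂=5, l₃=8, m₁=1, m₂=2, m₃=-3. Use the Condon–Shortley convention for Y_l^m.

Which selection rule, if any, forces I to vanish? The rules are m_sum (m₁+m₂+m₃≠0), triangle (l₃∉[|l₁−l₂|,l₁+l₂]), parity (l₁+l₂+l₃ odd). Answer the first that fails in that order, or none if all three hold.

none

m₁+m₂+m₃ = 1 + 2 − 3 = 0  ✓
triangle: |5−5|=0 ≤ l₃=8 ≤ 5+5=10  ✓
parity: l₁+l₂+l₃ = 18 is even  ✓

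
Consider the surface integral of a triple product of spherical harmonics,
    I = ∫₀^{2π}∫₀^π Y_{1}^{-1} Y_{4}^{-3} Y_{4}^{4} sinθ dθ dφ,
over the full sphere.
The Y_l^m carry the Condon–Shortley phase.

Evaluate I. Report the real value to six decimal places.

0.000000

L=9 odd ⇒ parity kills the (l;000) factor ⇒ I = 0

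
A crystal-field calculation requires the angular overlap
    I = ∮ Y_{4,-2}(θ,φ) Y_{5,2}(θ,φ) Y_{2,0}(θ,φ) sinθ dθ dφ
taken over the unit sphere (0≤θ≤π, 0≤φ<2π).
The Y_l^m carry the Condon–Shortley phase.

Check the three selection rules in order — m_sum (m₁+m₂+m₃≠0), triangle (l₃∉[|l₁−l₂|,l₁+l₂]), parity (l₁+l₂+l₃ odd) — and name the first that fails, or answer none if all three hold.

azimuthal sum: -2 + 2 + 0 = 0  ✓
1 ≤ 2 ≤ 9 (triangle on l)  ✓
L = 4 + 5 + 2 = 11 (odd)  ✗

parity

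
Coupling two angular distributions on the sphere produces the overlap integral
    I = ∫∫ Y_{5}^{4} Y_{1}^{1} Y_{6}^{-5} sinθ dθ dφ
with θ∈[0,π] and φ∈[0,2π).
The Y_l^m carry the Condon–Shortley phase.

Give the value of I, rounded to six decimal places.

Checks pass: Σm=0; 12 even; l₃=6∈[4,6].
(2·5+1)(2·1+1)(2·6+1) = 429
Δ: 0! 10! 2! / 13! → 1/858
sum: t=0:+1/14400 = 1/14400
3j²(5 1 6; 0 0 0) = Δ·Π!·Σ² = 6/143  (sign +1)
sum: t=0:+1/725760 = 1/725760
3j²(5 1 6; 4 1 -5) = Δ·Π!·Σ² = 5/78  (sign -1)
combine: 4πI² = 429·6/143·5/78 = 15/13
take √, sign -1: I = -0.30301841

-0.303018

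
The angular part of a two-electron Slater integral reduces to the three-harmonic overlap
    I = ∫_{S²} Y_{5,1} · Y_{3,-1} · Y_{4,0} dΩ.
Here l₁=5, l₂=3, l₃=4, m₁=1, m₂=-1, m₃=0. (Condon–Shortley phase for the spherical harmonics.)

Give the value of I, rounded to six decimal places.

Checks pass: Σm=0; 12 even; l₃=4∈[2,8].
(2·5+1)(2·3+1)(2·4+1) = 693
Δ: 4! 6! 2! / 13! → 1/180180
sum: t=1:−1/576 t=2:+1/144 t=3:−1/576 = 1/288
3j²(5 3 4; 0 0 0) = Δ·Π!·Σ² = 20/1001  (sign +1)
sum: t=0:+1/2304 t=1:−1/216 t=2:+1/384 = -11/6912
3j²(5 3 4; 1 -1 0) = Δ·Π!·Σ² = 11/1638  (sign -1)
combine: 4πI² = 693·20/1001·11/1638 = 110/1183
take √, sign -1: I = -0.08601992

-0.086020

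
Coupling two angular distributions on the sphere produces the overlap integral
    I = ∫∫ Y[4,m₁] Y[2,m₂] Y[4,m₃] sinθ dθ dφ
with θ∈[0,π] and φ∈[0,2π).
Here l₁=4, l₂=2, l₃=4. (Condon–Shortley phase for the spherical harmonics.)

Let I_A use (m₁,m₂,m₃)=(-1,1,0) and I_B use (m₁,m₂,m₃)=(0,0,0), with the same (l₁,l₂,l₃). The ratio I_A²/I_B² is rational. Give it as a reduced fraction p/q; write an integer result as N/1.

3/40

l's match ⇒ only the (l;m) 3-j factors differ between A and B.
A: triangle coeff Δ(4,2,4) = 1/13860; Σ_t [1,2]: t=1:−1/96 t=2:+1/72 = 1/288; (3j)²=1/462 [(4 2 4; -1 1 0)], sign=+1
B: triangle coeff Δ(4,2,4) = 1/13860; Σ_t [0,2]: t=0:+1/192 t=1:−1/36 t=2:+1/192 = -5/288; (3j)²=20/693 [(4 2 4; 0 0 0)], sign=-1
I_A²/I_B² = (1/462)/(20/693) = 3/40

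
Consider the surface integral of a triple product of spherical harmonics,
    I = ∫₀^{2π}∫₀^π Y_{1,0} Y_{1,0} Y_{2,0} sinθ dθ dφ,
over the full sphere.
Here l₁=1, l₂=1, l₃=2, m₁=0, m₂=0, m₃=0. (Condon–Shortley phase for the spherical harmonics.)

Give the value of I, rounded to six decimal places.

m-sum 0 ✓  L=4 even ✓  0≤2≤2 ✓
Π(2lᵢ+1) = 3×3×5 = 45
triangle coeff Δ(1,1,2) = 1/30
Σ_t [0,0]: t=0:+1/1 = 1/1
(3j)²=2/15 [(1 1 2; 0 0 0)], sign=+1
(m-triple is (0,0,0) — same symbol as above.)
⇒ 4πI² = 4/5
I = (+1)√(4/5/(4π)) = 0.25231325

0.252313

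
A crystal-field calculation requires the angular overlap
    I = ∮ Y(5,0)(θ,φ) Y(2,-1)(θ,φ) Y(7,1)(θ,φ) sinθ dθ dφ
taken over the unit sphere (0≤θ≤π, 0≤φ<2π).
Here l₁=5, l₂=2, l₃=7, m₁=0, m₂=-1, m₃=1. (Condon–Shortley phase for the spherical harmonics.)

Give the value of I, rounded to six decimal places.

-0.207724

Checks pass: Σm=0; 14 even; l₃=7∈[3,7].
(2·5+1)(2·2+1)(2·7+1) = 825
Δ: 0! 10! 4! / 15! → 1/15015
sum: t=0:+1/57600 = 1/57600
3j²(5 2 7; 0 0 0) = Δ·Π!·Σ² = 21/715  (sign -1)
sum: t=0:+1/86400 = 1/86400
3j²(5 2 7; 0 -1 1) = Δ·Π!·Σ² = 16/715  (sign +1)
combine: 4πI² = 825·21/715·16/715 = 1008/1859
take √, sign -1: I = -0.20772350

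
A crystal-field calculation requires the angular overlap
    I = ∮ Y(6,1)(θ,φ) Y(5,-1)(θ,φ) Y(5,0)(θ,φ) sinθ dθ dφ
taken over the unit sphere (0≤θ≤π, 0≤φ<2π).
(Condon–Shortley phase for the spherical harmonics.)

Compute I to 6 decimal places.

-0.072607

m-sum 0 ✓  L=16 even ✓  1≤5≤11 ✓
Π(2lᵢ+1) = 13×11×11 = 1573
triangle coeff Δ(6,5,5) = 1/28588560
Σ_t [1,5]: t=1:−1/345600 t=2:+1/13824 t=3:−1/5184 t=4:+1/13824 t=5:−1/345600 = -7/129600
(3j)²=80/7293 [(6 5 5; 0 0 0)], sign=+1
Σ_t [0,4]: t=0:+1/2073600 t=1:−1/34560 t=2:+1/6912 t=3:−1/10368 t=4:+1/138240 = 7/259200
(3j)²=28/7293 [(6 5 5; 1 -1 0)], sign=-1
⇒ 4πI² = 2240/33813
I = (-1)√(2240/33813/(4π)) = -0.07260679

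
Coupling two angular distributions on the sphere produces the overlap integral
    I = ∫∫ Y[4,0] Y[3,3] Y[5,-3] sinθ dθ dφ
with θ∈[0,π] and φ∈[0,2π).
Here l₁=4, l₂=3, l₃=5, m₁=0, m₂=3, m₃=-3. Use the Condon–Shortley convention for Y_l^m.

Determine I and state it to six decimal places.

0.196280

Rules hold: Σm=0, L=12 even, 1≤5≤7.
N = 9·7·11 = 693
Δ = 2!·6!·4!/13! = 1/180180
Racah Σ t=0..2: t=0:+1/576 t=1:−1/144 t=2:+1/576 = -1/288
⇒ 3j(4 3 5; 0 0 0)² = 20/1001, sgn +1
Racah Σ t=2..2: t=2:+1/2304 = 1/2304
⇒ 3j(4 3 5; 0 3 -3)² = 5/143, sgn +1
4πI² = N·(3j₀)²·(3jₘ)² = 900/1859
I = +1·√(0.484131/4π) = 0.19628026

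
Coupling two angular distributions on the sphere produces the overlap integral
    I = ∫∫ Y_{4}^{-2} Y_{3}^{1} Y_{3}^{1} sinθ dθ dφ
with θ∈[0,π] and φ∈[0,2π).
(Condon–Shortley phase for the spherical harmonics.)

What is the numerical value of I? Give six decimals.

Checks pass: Σm=0; 10 even; l₃=3∈[1,7].
(2·4+1)(2·3+1)(2·3+1) = 441
Δ: 4! 4! 2! / 11! → 1/34650
sum: t=1:−1/72 t=2:+1/16 t=3:−1/72 = 5/144
3j²(4 3 3; 0 0 0) = Δ·Π!·Σ² = 2/77  (sign -1)
sum: t=2:+1/192 t=3:−1/36 t=4:+1/192 = -5/288
3j²(4 3 3; -2 1 1) = Δ·Π!·Σ² = 20/693  (sign -1)
combine: 4πI² = 441·2/77·20/693 = 40/121
take √, sign +1: I = 0.16219310

0.162193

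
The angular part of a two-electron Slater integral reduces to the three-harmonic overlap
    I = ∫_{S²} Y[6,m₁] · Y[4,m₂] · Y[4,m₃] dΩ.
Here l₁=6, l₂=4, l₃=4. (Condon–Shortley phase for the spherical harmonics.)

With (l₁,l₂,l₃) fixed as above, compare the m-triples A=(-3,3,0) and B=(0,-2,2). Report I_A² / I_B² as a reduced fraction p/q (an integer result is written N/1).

l's match ⇒ only the (l;m) 3-j factors differ between A and B.
A: triangle coeff Δ(6,4,4) = 1/1261260; Σ_t [5,6]: t=5:−1/11520 t=6:+1/25920 = -1/20736; (3j)²=5/429 [(6 4 4; -3 3 0)], sign=-1
B: triangle coeff Δ(6,4,4) = 1/1261260; Σ_t [0,2]: t=0:+1/1036800 t=1:−1/14400 t=2:+1/4608 = 77/518400; (3j)²=11/585 [(6 4 4; 0 -2 2)], sign=+1
I_A²/I_B² = (5/429)/(11/585) = 75/121

75/121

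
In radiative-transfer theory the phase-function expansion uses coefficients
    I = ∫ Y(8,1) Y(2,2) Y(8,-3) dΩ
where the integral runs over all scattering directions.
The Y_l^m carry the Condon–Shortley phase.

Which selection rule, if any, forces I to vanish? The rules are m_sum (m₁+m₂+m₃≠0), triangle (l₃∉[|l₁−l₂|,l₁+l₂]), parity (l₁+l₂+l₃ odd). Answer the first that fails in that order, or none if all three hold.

Σmᵢ = 0  ✓
l₃∈[|l₁−l₂|,l₁+l₂]=[6,10], have l₃=8  ✓
Σlᵢ = 18 ⇒ even  ✓

none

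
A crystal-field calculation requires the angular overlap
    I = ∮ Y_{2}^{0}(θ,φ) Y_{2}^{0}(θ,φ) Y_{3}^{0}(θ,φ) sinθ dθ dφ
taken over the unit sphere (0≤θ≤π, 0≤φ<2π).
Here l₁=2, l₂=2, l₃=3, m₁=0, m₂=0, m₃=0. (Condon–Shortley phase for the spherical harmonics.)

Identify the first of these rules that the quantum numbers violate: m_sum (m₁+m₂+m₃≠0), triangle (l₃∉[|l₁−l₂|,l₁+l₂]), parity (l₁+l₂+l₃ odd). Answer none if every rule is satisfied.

parity

azimuthal sum: 0 + 0 + 0 = 0  ✓
0 ≤ 3 ≤ 4 (triangle on l)  ✓
L = 2 + 2 + 3 = 7 (odd)  ✗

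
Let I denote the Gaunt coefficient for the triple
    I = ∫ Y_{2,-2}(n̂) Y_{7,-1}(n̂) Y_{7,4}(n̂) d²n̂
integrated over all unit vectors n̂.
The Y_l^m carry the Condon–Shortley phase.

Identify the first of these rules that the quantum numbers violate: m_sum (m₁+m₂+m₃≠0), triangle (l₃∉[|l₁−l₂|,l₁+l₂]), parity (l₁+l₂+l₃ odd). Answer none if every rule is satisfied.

azimuthal sum: -2 − 1 + 4 = 1  ✗
5 ≤ 7 ≤ 9 (triangle on l)
L = 2 + 7 + 7 = 16 (even)

m_sum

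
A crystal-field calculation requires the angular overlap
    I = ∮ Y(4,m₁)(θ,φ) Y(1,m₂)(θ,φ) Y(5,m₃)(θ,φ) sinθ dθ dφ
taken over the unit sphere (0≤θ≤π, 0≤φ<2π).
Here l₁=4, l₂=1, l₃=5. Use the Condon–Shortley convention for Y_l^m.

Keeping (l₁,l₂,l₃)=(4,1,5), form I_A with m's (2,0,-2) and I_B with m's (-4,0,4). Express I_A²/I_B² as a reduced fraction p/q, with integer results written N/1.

7/3

l's match ⇒ only the (l;m) 3-j factors differ between A and B.
A: triangle coeff Δ(4,1,5) = 1/495; Σ_t [0,0]: t=0:+1/1440 = 1/1440; (3j)²=7/165 [(4 1 5; 2 0 -2)], sign=-1
B: triangle coeff Δ(4,1,5) = 1/495; Σ_t [0,0]: t=0:+1/40320 = 1/40320; (3j)²=1/55 [(4 1 5; -4 0 4)], sign=-1
I_A²/I_B² = (7/165)/(1/55) = 7/3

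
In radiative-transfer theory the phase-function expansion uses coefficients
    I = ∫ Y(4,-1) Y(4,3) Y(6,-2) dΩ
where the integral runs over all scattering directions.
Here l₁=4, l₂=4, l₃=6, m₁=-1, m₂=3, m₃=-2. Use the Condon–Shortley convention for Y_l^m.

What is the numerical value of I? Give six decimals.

m-sum 0 ✓  L=14 even ✓  0≤6≤8 ✓
Π(2lᵢ+1) = 9×9×13 = 1053
triangle coeff Δ(4,4,6) = 1/1261260
Σ_t [0,2]: t=0:+1/4608 t=1:−1/1296 t=2:+1/4608 = -7/20736
(3j)²=20/1287 [(4 4 6; 0 0 0)], sign=-1
Σ_t [1,2]: t=1:−1/34560 t=2:+1/8640 = 1/11520
(3j)²=3/143 [(4 4 6; -1 3 -2)], sign=+1
⇒ 4πI² = 540/1573
I = (-1)√(540/1573/(4π)) = -0.16528277

-0.165283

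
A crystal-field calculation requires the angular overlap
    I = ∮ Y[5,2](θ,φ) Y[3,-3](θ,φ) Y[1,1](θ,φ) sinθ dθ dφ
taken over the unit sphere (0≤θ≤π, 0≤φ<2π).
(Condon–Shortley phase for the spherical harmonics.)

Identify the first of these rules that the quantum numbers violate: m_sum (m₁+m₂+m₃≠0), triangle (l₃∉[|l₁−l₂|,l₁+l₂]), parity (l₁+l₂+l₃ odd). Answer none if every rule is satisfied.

triangle

azimuthal sum: 2 − 3 + 1 = 0  ✓
2 ≤ 1 ≤ 8 (triangle on l)  ✗
L = 5 + 3 + 1 = 9 (odd)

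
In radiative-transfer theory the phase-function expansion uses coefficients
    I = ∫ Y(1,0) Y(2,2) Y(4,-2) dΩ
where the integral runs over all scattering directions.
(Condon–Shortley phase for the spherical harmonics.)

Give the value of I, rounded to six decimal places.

0.000000

triangle: need 1≤l₃≤3, have 4; I=0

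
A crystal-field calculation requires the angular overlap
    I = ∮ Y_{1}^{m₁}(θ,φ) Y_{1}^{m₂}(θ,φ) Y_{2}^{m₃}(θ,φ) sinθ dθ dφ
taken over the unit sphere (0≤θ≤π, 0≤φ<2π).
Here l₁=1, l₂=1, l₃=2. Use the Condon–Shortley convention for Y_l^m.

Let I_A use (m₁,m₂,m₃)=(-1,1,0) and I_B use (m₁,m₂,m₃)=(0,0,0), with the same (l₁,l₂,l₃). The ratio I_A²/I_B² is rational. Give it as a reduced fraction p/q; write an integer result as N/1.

1/4

Shared (l₁,l₂,l₃)=(1,1,2): N and (l;000)² cancel in I_A²/I_B².
A: Δ = 0!·2!·2!/5! = 1/30; Racah Σ t=0..0: t=0:+1/4 = 1/4; ⇒ 3j(1 1 2; -1 1 0)² = 1/30, sgn +1
B: Δ = 0!·2!·2!/5! = 1/30; Racah Σ t=0..0: t=0:+1/1 = 1/1; ⇒ 3j(1 1 2; 0 0 0)² = 2/15, sgn +1
I_A²/I_B² = (1/30)/(2/15) = 1/4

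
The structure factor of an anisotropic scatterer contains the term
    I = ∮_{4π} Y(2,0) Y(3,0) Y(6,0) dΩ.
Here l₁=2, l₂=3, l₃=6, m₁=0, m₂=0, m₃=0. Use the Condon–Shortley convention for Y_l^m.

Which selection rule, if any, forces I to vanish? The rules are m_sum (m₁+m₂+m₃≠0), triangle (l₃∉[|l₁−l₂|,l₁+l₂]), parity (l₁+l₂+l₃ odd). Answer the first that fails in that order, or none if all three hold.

azimuthal sum: 0 + 0 + 0 = 0  ✓
1 ≤ 6 ≤ 5 (triangle on l)  ✗
L = 2 + 3 + 6 = 11 (odd)

triangle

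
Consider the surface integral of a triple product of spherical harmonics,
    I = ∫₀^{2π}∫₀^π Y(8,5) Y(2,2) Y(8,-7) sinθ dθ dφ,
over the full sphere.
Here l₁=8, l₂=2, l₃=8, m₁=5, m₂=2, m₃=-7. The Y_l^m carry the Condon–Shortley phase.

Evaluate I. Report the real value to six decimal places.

0.096220

Checks pass: Σm=0; 18 even; l₃=8∈[6,10].
(2·8+1)(2·2+1)(2·8+1) = 1445
Δ: 2! 14! 2! / 19! → 1/348840
sum: t=0:+1/116121600 t=1:−1/25401600 t=2:+1/116121600 = -1/45158400
3j²(8 2 8; 0 0 0) = Δ·Π!·Σ² = 24/1615  (sign -1)
sum: t=2:+1/24908083200 = 1/24908083200
3j²(8 2 8; 5 2 -7) = Δ·Π!·Σ² = 7/1292  (sign -1)
combine: 4πI² = 1445·24/1615·7/1292 = 42/361
take √, sign +1: I = 0.09622017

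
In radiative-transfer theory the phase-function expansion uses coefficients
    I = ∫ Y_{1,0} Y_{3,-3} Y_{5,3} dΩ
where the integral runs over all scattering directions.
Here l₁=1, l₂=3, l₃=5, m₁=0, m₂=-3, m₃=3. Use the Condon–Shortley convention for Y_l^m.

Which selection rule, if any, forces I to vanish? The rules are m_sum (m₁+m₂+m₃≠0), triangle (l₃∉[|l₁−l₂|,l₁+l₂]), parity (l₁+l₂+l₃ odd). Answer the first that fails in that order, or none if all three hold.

m₁+m₂+m₃ = 0 − 3 + 3 = 0  ✓
triangle: |1−3|=2 ≤ l₃=5 ≤ 1+3=4  ✗
parity: l₁+l₂+l₃ = 9 is odd

triangle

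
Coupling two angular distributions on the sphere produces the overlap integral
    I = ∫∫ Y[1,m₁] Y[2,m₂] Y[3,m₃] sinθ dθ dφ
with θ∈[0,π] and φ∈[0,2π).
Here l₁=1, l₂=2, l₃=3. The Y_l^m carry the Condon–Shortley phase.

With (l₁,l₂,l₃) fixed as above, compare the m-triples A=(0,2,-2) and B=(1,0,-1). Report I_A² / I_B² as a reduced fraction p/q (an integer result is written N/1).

5/6

Shared (l₁,l₂,l₃)=(1,2,3): N and (l;000)² cancel in I_A²/I_B².
A: Δ = 0!·2!·4!/7! = 1/105; Racah Σ t=0..0: t=0:+1/24 = 1/24; ⇒ 3j(1 2 3; 0 2 -2)² = 1/21, sgn -1
B: Δ = 0!·2!·4!/7! = 1/105; Racah Σ t=0..0: t=0:+1/8 = 1/8; ⇒ 3j(1 2 3; 1 0 -1)² = 2/35, sgn +1
I_A²/I_B² = (1/21)/(2/35) = 5/6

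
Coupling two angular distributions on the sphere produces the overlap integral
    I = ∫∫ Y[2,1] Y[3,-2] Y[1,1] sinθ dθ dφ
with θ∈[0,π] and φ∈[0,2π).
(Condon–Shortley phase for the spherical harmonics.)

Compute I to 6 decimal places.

Checks pass: Σm=0; 6 even; l₃=1∈[1,5].
(2·2+1)(2·3+1)(2·1+1) = 105
Δ: 4! 0! 2! / 7! → 1/105
sum: t=2:+1/4 = 1/4
3j²(2 3 1; 0 0 0) = Δ·Π!·Σ² = 3/35  (sign -1)
sum: t=1:−1/12 = -1/12
3j²(2 3 1; 1 -2 1) = Δ·Π!·Σ² = 2/21  (sign -1)
combine: 4πI² = 105·3/35·2/21 = 6/7
take √, sign +1: I = 0.26116903

0.261169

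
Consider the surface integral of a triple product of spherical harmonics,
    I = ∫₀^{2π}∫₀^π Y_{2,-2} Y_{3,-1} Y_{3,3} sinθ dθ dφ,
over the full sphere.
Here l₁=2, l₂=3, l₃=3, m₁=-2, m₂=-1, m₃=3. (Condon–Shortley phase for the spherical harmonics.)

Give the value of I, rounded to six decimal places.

Checks pass: Σm=0; 8 even; l₃=3∈[1,5].
(2·2+1)(2·3+1)(2·3+1) = 245
Δ: 2! 2! 4! / 9! → 1/3780
sum: t=0:+1/24 t=1:−1/4 t=2:+1/24 = -1/6
3j²(2 3 3; 0 0 0) = Δ·Π!·Σ² = 4/105  (sign +1)
sum: t=2:+1/96 = 1/96
3j²(2 3 3; -2 -1 3) = Δ·Π!·Σ² = 1/42  (sign +1)
combine: 4πI² = 245·4/105·1/42 = 2/9
take √, sign +1: I = 0.13298076

0.132981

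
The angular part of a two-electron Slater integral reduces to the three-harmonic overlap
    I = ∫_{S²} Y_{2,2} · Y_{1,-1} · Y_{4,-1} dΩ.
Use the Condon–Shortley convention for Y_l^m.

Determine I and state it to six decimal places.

triangle: need 1≤l₃≤3, have 4; I=0

0.000000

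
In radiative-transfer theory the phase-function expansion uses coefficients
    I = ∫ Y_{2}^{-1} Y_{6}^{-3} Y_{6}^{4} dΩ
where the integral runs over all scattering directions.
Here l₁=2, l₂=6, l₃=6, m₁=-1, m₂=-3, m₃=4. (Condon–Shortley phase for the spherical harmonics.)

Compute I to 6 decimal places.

0.179515

Rules hold: Σm=0, L=14 even, 4≤6≤8.
N = 5·13·13 = 845
Δ = 2!·2!·10!/15! = 1/90090
Racah Σ t=0..2: t=0:+1/69120 t=1:−1/14400 t=2:+1/69120 = -7/172800
⇒ 3j(2 6 6; 0 0 0)² = 14/715, sgn -1
Racah Σ t=1..2: t=1:−1/161280 t=2:+1/725760 = -1/207360
⇒ 3j(2 6 6; -1 -3 4)² = 7/286, sgn -1
4πI² = N·(3j₀)²·(3jₘ)² = 49/121
I = +1·√(0.404959/4π) = 0.17951487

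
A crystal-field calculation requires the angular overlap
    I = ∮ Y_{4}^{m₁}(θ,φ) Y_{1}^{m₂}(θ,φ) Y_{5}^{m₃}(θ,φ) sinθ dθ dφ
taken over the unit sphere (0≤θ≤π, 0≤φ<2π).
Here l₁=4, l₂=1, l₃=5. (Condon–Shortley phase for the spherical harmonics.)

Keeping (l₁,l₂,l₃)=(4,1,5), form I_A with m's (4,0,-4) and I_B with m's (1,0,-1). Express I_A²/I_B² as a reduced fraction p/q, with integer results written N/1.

Same 4,1,5: normalisation and zero-m 3j drop out of the ratio.
A: Δ: 0! 8! 2! / 11! → 1/495; sum: t=0:+1/40320 = 1/40320; 3j²(4 1 5; 4 0 -4) = Δ·Π!·Σ² = 1/55  (sign -1)
B: Δ: 0! 8! 2! / 11! → 1/495; sum: t=0:+1/720 = 1/720; 3j²(4 1 5; 1 0 -1) = Δ·Π!·Σ² = 8/165  (sign +1)
I_A²/I_B² = (1/55)/(8/165) = 3/8

3/8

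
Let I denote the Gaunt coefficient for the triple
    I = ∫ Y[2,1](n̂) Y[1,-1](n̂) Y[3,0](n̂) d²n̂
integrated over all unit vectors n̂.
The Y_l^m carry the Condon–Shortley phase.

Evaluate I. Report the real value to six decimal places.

0.143048

Rules hold: Σm=0, L=6 even, 1≤3≤3.
N = 5·3·7 = 105
Δ = 0!·4!·2!/7! = 1/105
Racah Σ t=0..0: t=0:+1/4 = 1/4
⇒ 3j(2 1 3; 0 0 0)² = 3/35, sgn -1
Racah Σ t=0..0: t=0:+1/12 = 1/12
⇒ 3j(2 1 3; 1 -1 0)² = 1/35, sgn -1
4πI² = N·(3j₀)²·(3jₘ)² = 9/35
I = +1·√(0.257143/4π) = 0.14304817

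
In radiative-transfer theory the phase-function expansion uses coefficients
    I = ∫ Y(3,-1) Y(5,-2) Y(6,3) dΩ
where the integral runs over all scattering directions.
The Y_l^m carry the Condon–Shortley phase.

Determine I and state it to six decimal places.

-0.152880

Rules hold: Σm=0, L=14 even, 2≤6≤8.
N = 7·11·13 = 1001
Δ = 2!·4!·8!/15! = 1/675675
Racah Σ t=0..2: t=0:+1/8640 t=1:−1/2304 t=2:+1/8640 = -7/34560
⇒ 3j(3 5 6; 0 0 0)² = 7/429, sgn -1
Racah Σ t=0..2: t=0:+1/34560 t=1:−1/8640 t=2:+1/40320 = -1/16128
⇒ 3j(3 5 6; -1 -2 3)² = 18/1001, sgn +1
4πI² = N·(3j₀)²·(3jₘ)² = 42/143
I = -1·√(0.293706/4π) = -0.15288036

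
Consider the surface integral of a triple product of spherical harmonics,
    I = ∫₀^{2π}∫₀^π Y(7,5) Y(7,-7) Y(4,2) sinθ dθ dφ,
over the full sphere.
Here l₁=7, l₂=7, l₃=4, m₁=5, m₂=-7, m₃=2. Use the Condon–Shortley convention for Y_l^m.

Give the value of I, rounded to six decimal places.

m-sum 0 ✓  L=18 even ✓  0≤4≤14 ✓
Π(2lᵢ+1) = 15×15×9 = 2025
triangle coeff Δ(7,7,4) = 1/58198140
Σ_t [3,7]: t=3:−1/17418240 t=4:+1/622080 t=5:−1/230400 t=6:+1/622080 t=7:−1/17418240 = -1/806400
(3j)²=2268/230945 [(7 7 4; 0 0 0)], sign=-1
Σ_t [0,0]: t=0:+1/348364800 = 1/348364800
(3j)²=11/646 [(7 7 4; 5 -7 2)], sign=+1
⇒ 4πI² = 459270/1356277
I = (-1)√(459270/1356277/(4π)) = -0.16415530

-0.164155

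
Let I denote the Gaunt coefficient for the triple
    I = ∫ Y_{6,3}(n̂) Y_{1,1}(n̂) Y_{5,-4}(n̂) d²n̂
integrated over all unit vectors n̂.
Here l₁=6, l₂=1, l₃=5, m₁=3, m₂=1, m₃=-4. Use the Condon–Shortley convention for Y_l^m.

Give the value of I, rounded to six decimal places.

m-sum 0 ✓  L=12 even ✓  5≤5≤7 ✓
Π(2lᵢ+1) = 13×3×11 = 429
triangle coeff Δ(6,1,5) = 1/858
Σ_t [1,1]: t=1:−1/14400 = -1/14400
(3j)²=6/143 [(6 1 5; 0 0 0)], sign=+1
Σ_t [2,2]: t=2:+1/725760 = 1/725760
(3j)²=1/286 [(6 1 5; 3 1 -4)], sign=-1
⇒ 4πI² = 9/143
I = (-1)√(9/143/(4π)) = -0.07076985

-0.070770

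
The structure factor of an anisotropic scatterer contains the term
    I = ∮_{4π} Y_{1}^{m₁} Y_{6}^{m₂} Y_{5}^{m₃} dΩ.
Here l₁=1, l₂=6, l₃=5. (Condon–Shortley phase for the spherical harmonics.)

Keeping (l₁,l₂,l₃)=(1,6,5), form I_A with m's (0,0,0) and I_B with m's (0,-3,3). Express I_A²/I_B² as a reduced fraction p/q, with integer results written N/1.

4/3

Shared (l₁,l₂,l₃)=(1,6,5): N and (l;000)² cancel in I_A²/I_B².
A: Δ = 2!·0!·10!/13! = 1/858; Racah Σ t=1..1: t=1:−1/14400 = -1/14400; ⇒ 3j(1 6 5; 0 0 0)² = 6/143, sgn +1
B: Δ = 2!·0!·10!/13! = 1/858; Racah Σ t=1..1: t=1:−1/80640 = -1/80640; ⇒ 3j(1 6 5; 0 -3 3)² = 9/286, sgn -1
I_A²/I_B² = (6/143)/(9/286) = 4/3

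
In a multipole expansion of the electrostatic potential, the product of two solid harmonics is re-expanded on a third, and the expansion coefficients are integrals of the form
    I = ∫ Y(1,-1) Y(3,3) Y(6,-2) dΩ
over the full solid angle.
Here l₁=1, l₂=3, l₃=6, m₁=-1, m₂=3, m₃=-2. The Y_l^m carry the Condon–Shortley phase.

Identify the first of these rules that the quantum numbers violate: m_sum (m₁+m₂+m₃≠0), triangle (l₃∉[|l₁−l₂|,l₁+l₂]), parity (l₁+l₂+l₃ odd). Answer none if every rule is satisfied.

triangle

azimuthal sum: -1 + 3 − 2 = 0  ✓
2 ≤ 6 ≤ 4 (triangle on l)  ✗
L = 1 + 3 + 6 = 10 (even)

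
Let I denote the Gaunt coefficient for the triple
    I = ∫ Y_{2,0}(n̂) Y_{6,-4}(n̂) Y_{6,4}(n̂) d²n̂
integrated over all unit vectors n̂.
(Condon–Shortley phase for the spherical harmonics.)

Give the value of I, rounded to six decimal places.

-0.022938

Rules hold: Σm=0, L=14 even, 4≤6≤8.
N = 5·13·13 = 845
Δ = 2!·2!·10!/15! = 1/90090
Racah Σ t=0..2: t=0:+1/69120 t=1:−1/14400 t=2:+1/69120 = -7/172800
⇒ 3j(2 6 6; 0 0 0)² = 14/715, sgn -1
Racah Σ t=0..2: t=0:+1/322560 t=1:−1/362880 t=2:+1/14515200 = 1/2419200
⇒ 3j(2 6 6; 0 -4 4)² = 2/5005, sgn +1
4πI² = N·(3j₀)²·(3jₘ)² = 4/605
I = -1·√(0.00661157/4π) = -0.02293757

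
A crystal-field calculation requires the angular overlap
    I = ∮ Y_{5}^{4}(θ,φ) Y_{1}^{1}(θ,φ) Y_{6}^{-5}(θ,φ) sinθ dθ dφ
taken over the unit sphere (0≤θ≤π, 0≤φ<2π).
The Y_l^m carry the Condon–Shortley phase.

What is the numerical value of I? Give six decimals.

Rules hold: Σm=0, L=12 even, 4≤6≤6.
N = 11·3·13 = 429
Δ = 0!·10!·2!/13! = 1/858
Racah Σ t=0..0: t=0:+1/14400 = 1/14400
⇒ 3j(5 1 6; 0 0 0)² = 6/143, sgn +1
Racah Σ t=0..0: t=0:+1/725760 = 1/725760
⇒ 3j(5 1 6; 4 1 -5)² = 5/78, sgn -1
4πI² = N·(3j₀)²·(3jₘ)² = 15/13
I = -1·√(1.15385/4π) = -0.30301841

-0.303018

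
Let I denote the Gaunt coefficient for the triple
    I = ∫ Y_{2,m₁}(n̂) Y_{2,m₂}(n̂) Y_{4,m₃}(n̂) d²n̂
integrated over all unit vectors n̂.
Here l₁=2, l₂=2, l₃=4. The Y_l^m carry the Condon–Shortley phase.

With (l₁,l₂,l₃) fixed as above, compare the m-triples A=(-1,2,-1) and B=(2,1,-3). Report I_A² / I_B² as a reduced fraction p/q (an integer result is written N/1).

l's match ⇒ only the (l;m) 3-j factors differ between A and B.
A: triangle coeff Δ(2,2,4) = 1/630; Σ_t [0,0]: t=0:+1/144 = 1/144; (3j)²=1/126 [(2 2 4; -1 2 -1)], sign=-1
B: triangle coeff Δ(2,2,4) = 1/630; Σ_t [0,0]: t=0:+1/144 = 1/144; (3j)²=1/18 [(2 2 4; 2 1 -3)], sign=-1
I_A²/I_B² = (1/126)/(1/18) = 1/7

1/7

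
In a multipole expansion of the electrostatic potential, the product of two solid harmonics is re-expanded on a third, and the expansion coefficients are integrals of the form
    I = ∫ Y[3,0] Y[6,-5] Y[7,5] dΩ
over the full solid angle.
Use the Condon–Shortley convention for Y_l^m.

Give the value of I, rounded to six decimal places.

0.161723

m-sum 0 ✓  L=16 even ✓  3≤7≤9 ✓
Π(2lᵢ+1) = 7×13×15 = 1365
triangle coeff Δ(3,6,7) = 1/2042040
Σ_t [0,2]: t=0:+1/207360 t=1:−1/57600 t=2:+1/207360 = -1/129600
(3j)²=168/12155 [(3 6 7; 0 0 0)], sign=+1
Σ_t [0,1]: t=0:+1/4354560 t=1:−1/14515200 = 1/6220800
(3j)²=77/4420 [(3 6 7; 0 -5 5)], sign=+1
⇒ 4πI² = 6174/18785
I = (+1)√(6174/18785/(4π)) = 0.16172337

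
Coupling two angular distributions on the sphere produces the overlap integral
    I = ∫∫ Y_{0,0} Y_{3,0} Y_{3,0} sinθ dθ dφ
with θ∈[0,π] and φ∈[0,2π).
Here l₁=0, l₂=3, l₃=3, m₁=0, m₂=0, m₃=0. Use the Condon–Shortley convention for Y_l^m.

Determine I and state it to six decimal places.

0.282095

m-sum 0 ✓  L=6 even ✓  3≤3≤3 ✓
Π(2lᵢ+1) = 1×7×7 = 49
triangle coeff Δ(0,3,3) = 1/7
Σ_t [0,0]: t=0:+1/36 = 1/36
(3j)²=1/7 [(0 3 3; 0 0 0)], sign=-1
(m-triple is (0,0,0) — same symbol as above.)
⇒ 4πI² = 1/1
I = (+1)√(1/1/(4π)) = 0.28209479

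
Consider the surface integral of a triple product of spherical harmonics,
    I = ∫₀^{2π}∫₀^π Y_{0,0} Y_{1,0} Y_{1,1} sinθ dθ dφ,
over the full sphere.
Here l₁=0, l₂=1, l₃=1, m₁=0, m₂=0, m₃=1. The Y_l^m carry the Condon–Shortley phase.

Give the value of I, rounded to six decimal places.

0 + 0 + 1 = 1 ≠ 0: azimuthal integral kills it; I = 0

0.000000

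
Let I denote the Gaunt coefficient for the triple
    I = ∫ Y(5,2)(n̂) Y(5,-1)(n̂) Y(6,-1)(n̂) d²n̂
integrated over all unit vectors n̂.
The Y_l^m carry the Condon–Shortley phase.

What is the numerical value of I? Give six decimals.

0.120248

Rules hold: Σm=0, L=16 even, 0≤6≤10.
N = 11·11·13 = 1573
Δ = 4!·6!·6!/17! = 1/28588560
Racah Σ t=0..4: t=0:+1/345600 t=1:−1/13824 t=2:+1/5184 t=3:−1/13824 t=4:+1/345600 = 7/129600
⇒ 3j(5 5 6; 0 0 0)² = 80/7293, sgn +1
Racah Σ t=0..3: t=0:+1/41472 t=1:−1/10368 t=2:+1/23040 t=3:−1/518400 = -1/32400
⇒ 3j(5 5 6; 2 -1 -1)² = 128/12155, sgn +1
4πI² = N·(3j₀)²·(3jₘ)² = 2048/11271
I = +1·√(0.181705/4π) = 0.12024827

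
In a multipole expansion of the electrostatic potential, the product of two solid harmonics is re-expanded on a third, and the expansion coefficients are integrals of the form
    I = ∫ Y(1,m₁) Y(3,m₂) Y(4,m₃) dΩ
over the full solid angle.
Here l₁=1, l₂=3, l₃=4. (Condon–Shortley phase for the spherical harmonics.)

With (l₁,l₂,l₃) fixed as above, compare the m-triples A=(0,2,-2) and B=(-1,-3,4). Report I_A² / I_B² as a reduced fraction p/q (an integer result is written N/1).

3/7

l's match ⇒ only the (l;m) 3-j factors differ between A and B.
A: triangle coeff Δ(1,3,4) = 1/252; Σ_t [0,0]: t=0:+1/120 = 1/120; (3j)²=1/21 [(1 3 4; 0 2 -2)], sign=+1
B: triangle coeff Δ(1,3,4) = 1/252; Σ_t [0,0]: t=0:+1/1440 = 1/1440; (3j)²=1/9 [(1 3 4; -1 -3 4)], sign=+1
I_A²/I_B² = (1/21)/(1/9) = 3/7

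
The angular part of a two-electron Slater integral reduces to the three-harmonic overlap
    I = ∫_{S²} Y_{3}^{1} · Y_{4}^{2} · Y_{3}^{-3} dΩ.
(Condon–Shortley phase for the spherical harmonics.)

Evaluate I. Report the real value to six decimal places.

-0.188451

Checks pass: Σm=0; 10 even; l₃=3∈[1,7].
(2·3+1)(2·4+1)(2·3+1) = 441
Δ: 4! 2! 4! / 11! → 1/34650
sum: t=1:−1/72 t=2:+1/16 t=3:−1/72 = 5/144
3j²(3 4 3; 0 0 0) = Δ·Π!·Σ² = 2/77  (sign -1)
sum: t=2:+1/192 = 1/192
3j²(3 4 3; 1 2 -3) = Δ·Π!·Σ² = 3/77  (sign +1)
combine: 4πI² = 441·2/77·3/77 = 54/121
take √, sign -1: I = -0.18845135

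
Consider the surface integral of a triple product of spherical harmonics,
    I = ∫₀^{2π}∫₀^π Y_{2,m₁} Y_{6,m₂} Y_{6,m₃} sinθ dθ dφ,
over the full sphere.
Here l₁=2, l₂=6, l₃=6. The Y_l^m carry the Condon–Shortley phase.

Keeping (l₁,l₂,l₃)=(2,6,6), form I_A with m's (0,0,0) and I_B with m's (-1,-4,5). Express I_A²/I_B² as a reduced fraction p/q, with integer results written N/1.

Same 2,6,6: normalisation and zero-m 3j drop out of the ratio.
A: Δ: 2! 2! 10! / 15! → 1/90090; sum: t=0:+1/69120 t=1:−1/14400 t=2:+1/69120 = -7/172800; 3j²(2 6 6; 0 0 0) = Δ·Π!·Σ² = 14/715  (sign -1)
B: Δ: 2! 2! 10! / 15! → 1/90090; sum: t=1:−1/725760 t=2:+1/7257600 = -1/806400; 3j²(2 6 6; -1 -4 5) = Δ·Π!·Σ² = 27/910  (sign +1)
I_A²/I_B² = (14/715)/(27/910) = 196/297

196/297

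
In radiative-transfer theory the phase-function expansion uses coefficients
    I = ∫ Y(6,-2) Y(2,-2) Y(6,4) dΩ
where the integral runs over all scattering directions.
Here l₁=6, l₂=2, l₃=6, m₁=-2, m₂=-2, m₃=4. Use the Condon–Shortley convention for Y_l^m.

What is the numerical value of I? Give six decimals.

-0.153870

m-sum 0 ✓  L=14 even ✓  4≤6≤8 ✓
Π(2lᵢ+1) = 13×5×13 = 845
triangle coeff Δ(6,2,6) = 1/90090
Σ_t [0,2]: t=0:+1/69120 t=1:−1/14400 t=2:+1/69120 = -7/172800
(3j)²=14/715 [(6 2 6; 0 0 0)], sign=-1
Σ_t [0,0]: t=0:+1/322560 = 1/322560
(3j)²=18/1001 [(6 2 6; -2 -2 4)], sign=+1
⇒ 4πI² = 36/121
I = (-1)√(36/121/(4π)) = -0.15386989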